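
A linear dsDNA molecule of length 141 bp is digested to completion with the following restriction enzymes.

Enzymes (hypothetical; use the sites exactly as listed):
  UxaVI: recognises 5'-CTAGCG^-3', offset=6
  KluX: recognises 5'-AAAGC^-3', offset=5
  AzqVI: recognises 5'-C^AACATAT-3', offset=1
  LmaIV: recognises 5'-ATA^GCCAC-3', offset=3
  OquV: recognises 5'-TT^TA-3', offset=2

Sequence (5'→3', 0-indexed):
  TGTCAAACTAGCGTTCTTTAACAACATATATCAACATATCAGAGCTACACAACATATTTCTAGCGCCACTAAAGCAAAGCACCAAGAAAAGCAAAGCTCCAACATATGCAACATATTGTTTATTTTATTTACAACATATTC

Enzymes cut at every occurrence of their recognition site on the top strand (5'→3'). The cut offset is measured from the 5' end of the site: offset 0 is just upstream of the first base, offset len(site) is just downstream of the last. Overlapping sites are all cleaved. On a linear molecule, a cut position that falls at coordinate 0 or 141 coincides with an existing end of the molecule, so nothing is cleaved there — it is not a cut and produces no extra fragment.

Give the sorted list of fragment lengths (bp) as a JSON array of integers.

[3,3,4,4,5,5,5,5,9,9,10,10,11,12,13,15,18]

Scan for sites:
  UxaVI (CTAGCG, off=6): starts [7, 59] → cuts [13, 65]
  KluX (AAAGC, off=5): starts [70, 75, 87, 92] → cuts [75, 80, 92, 97]
  AzqVI (CAACATAT, off=1): starts [21, 31, 49, 99, 108, 131] → cuts [22, 32, 50, 100, 109, 132]
  LmaIV (ATAGCCAC, off=3): no sites
  OquV (TTTA, off=2): starts [16, 118, 123, 127] → cuts [18, 120, 125, 129]

All cut coordinates (distinct, sorted): [13, 18, 22, 32, 50, 65, 75, 80, 92, 97, 100, 109, 120, 125, 129, 132]

Fragment lengths:
  [0,13): 13 bp
  [13,18): 5 bp
  [18,22): 4 bp
  [22,32): 10 bp
  [32,50): 18 bp
  [50,65): 15 bp
  [65,75): 10 bp
  [75,80): 5 bp
  [80,92): 12 bp
  [92,97): 5 bp
  [97,100): 3 bp
  [100,109): 9 bp
  [109,120): 11 bp
  [120,125): 5 bp
  [125,129): 4 bp
  [129,132): 3 bp
  [132,141): 9 bp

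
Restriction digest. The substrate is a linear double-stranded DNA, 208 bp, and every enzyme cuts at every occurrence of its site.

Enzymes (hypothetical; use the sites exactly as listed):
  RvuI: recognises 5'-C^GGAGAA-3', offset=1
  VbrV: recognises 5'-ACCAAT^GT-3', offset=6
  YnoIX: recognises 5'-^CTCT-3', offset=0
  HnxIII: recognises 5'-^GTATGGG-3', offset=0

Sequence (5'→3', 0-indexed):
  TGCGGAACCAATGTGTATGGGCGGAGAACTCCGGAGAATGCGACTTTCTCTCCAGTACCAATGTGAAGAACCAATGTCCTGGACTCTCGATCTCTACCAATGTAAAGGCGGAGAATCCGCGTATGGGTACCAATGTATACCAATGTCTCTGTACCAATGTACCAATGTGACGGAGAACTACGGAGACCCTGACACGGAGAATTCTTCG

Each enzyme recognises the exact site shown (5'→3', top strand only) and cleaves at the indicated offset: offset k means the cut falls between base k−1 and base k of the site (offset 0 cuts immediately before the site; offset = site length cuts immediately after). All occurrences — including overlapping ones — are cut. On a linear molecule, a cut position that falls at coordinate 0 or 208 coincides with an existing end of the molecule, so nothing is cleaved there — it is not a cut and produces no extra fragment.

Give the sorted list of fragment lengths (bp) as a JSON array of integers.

[2,2,5,8,8,8,8,8,10,10,10,11,12,12,13,13,14,15,15,24]

Scan for sites:
  RvuI (CGGAGAA, off=1): starts [21, 31, 108, 170, 194] → cuts [22, 32, 109, 171, 195]
  VbrV (ACCAATGT, off=6): starts [6, 56, 69, 95, 128, 138, 152, 160] → cuts [12, 62, 75, 101, 134, 144, 158, 166]
  YnoIX (CTCT, off=0): starts [47, 83, 91, 146] → cuts [47, 83, 91, 146]
  HnxIII (GTATGGG, off=0): starts [14, 120] → cuts [14, 120]

Pooled cuts: [12, 14, 22, 32, 47, 62, 75, 83, 91, 101, 109, 120, 134, 144, 146, 158, 166, 171, 195]

Fragment lengths:
  [0,12): 12 bp
  [12,14): 2 bp
  [14,22): 8 bp
  [22,32): 10 bp
  [32,47): 15 bp
  [47,62): 15 bp
  [62,75): 13 bp
  [75,83): 8 bp
  [83,91): 8 bp
  [91,101): 10 bp
  [101,109): 8 bp
  [109,120): 11 bp
  [120,134): 14 bp
  [134,144): 10 bp
  [144,146): 2 bp
  [146,158): 12 bp
  [158,166): 8 bp
  [166,171): 5 bp
  [171,195): 24 bp
  [195,208): 13 bp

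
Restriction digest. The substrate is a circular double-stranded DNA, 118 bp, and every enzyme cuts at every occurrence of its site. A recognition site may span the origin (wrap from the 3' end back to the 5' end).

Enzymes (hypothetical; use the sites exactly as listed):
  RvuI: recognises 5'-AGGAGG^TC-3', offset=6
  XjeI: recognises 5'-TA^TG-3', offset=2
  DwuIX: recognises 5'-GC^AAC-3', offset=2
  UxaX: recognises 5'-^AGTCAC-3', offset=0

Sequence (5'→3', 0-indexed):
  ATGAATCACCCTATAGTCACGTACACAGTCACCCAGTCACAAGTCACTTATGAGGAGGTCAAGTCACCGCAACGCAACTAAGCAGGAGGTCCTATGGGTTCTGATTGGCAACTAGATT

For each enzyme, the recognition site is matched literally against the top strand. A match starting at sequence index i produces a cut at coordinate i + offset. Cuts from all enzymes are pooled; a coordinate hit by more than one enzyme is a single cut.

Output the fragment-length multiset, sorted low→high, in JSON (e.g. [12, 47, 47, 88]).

Scan for sites:
  RvuI (AGGAGGTC, off=6): starts [52, 83] → cuts [58, 89]
  XjeI (TATG, off=2): starts [48, 92, 117] → cuts [1, 50, 94]
  DwuIX (GCAAC, off=2): starts [68, 73, 107] → cuts [70, 75, 109]
  UxaX (AGTCAC, off=0): starts [14, 26, 34, 41, 61] → cuts [14, 26, 34, 41, 61]

All cut coordinates (distinct, sorted): [1, 14, 26, 34, 41, 50, 58, 61, 70, 75, 89, 94, 109]

Fragment lengths:
  1→14: 13 bp
  14→26: 12 bp
  26→34: 8 bp
  34→41: 7 bp
  41→50: 9 bp
  50→58: 8 bp
  58→61: 3 bp
  61→70: 9 bp
  70→75: 5 bp
  75→89: 14 bp
  89→94: 5 bp
  94→109: 15 bp
  109→1 (wrap): 118-109+1 = 10 bp

[3,5,5,7,8,8,9,9,10,12,13,14,15]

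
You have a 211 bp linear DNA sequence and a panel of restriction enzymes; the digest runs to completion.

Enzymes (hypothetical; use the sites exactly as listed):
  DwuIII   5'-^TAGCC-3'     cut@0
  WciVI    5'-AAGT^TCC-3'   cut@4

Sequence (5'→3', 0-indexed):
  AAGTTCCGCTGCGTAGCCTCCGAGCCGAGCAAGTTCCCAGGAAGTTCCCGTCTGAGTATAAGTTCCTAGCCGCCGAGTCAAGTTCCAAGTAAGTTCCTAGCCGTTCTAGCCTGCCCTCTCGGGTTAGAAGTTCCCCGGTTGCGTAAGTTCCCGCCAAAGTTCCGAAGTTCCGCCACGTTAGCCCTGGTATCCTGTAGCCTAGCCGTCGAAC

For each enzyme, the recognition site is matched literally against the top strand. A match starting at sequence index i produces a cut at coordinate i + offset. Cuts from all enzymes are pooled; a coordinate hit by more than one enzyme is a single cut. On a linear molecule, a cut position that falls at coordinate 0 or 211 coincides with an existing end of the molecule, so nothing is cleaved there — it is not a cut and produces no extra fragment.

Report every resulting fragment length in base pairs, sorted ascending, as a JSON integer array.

Per-enzyme occurrences:
  DwuIII (TAGCC, off=0): starts [13, 66, 97, 106, 178, 194, 199] → cuts [13, 66, 97, 106, 178, 194, 199]
  WciVI (AAGTTCC, off=4): starts [0, 30, 41, 59, 79, 90, 127, 144, 156, 164] → cuts [4, 34, 45, 63, 83, 94, 131, 148, 160, 168]

Pooled cuts: [4, 13, 34, 45, 63, 66, 83, 94, 97, 106, 131, 148, 160, 168, 178, 194, 199]

Fragment lengths:
  [0,4): 4 bp
  [4,13): 9 bp
  [13,34): 21 bp
  [34,45): 11 bp
  [45,63): 18 bp
  [63,66): 3 bp
  [66,83): 17 bp
  [83,94): 11 bp
  [94,97): 3 bp
  [97,106): 9 bp
  [106,131): 25 bp
  [131,148): 17 bp
  [148,160): 12 bp
  [160,168): 8 bp
  [168,178): 10 bp
  [178,194): 16 bp
  [194,199): 5 bp
  [199,211): 12 bp

[3,3,4,5,8,9,9,10,11,11,12,12,16,17,17,18,21,25]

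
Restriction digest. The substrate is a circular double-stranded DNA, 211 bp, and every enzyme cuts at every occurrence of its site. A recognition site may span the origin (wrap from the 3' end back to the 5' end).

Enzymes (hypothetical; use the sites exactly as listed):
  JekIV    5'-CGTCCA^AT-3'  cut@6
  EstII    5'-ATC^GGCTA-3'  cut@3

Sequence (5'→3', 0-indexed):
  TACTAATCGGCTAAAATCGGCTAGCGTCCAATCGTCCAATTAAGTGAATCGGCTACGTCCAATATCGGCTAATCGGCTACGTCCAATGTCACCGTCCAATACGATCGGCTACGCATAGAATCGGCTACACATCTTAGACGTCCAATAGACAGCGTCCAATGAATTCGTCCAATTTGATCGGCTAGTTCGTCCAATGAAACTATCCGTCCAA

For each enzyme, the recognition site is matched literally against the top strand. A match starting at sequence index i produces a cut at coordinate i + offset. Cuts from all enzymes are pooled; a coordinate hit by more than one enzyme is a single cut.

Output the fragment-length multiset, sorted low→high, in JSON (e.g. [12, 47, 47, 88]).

Site scan:
  JekIV (CGTCCAAT, off=6): starts [24, 32, 55, 79, 92, 138, 152, 165, 187, 204] → cuts [30, 38, 61, 85, 98, 144, 158, 171, 193, 210]
  EstII (ATCGGCTA, off=3): starts [5, 15, 47, 63, 71, 103, 119, 176] → cuts [8, 18, 50, 66, 74, 106, 122, 179]

All cut coordinates (distinct, sorted): [8, 18, 30, 38, 50, 61, 66, 74, 85, 98, 106, 122, 144, 158, 171, 179, 193, 210]

Fragments:
  8→18: 10 bp
  18→30: 12 bp
  30→38: 8 bp
  38→50: 12 bp
  50→61: 11 bp
  61→66: 5 bp
  66→74: 8 bp
  74→85: 11 bp
  85→98: 13 bp
  98→106: 8 bp
  106→122: 16 bp
  122→144: 22 bp
  144→158: 14 bp
  158→171: 13 bp
  171→179: 8 bp
  179→193: 14 bp
  193→210: 17 bp
  210→8 (wrap): 211-210+8 = 9 bp

[5,8,8,8,8,9,10,11,11,12,12,13,13,14,14,16,17,22]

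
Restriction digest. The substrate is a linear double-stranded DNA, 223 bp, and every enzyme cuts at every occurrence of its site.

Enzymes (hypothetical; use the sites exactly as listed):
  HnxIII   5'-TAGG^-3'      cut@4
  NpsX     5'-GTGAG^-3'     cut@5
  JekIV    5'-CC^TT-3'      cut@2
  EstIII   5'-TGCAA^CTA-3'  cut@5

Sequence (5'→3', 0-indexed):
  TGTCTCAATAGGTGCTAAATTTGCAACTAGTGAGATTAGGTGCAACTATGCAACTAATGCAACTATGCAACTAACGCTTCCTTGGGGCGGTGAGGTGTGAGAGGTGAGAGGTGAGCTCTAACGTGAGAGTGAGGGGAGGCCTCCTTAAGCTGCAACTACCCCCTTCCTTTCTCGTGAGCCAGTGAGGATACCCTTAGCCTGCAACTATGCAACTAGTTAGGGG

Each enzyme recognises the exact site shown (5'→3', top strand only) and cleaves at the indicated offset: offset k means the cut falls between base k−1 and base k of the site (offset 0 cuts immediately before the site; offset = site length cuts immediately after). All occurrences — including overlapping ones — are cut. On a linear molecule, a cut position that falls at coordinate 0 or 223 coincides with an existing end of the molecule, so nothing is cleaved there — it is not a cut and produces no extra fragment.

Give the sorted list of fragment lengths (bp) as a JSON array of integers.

[2,4,5,6,6,7,7,7,7,8,8,8,8,8,8,9,9,11,11,11,11,11,12,12,13,14]

Scan for sites:
  HnxIII (TAGG, off=4): starts [8, 36, 217] → cuts [12, 40, 221]
  NpsX (GTGAG, off=5): starts [29, 89, 96, 103, 110, 122, 128, 173, 181] → cuts [34, 94, 101, 108, 115, 127, 133, 178, 186]
  JekIV (CCTT, off=2): starts [79, 142, 161, 165, 191] → cuts [81, 144, 163, 167, 193]
  EstIII (TGCAACTA, off=5): starts [21, 40, 48, 57, 65, 150, 199, 207] → cuts [26, 45, 53, 62, 70, 155, 204, 212]

All cut coordinates (distinct, sorted): [12, 26, 34, 40, 45, 53, 62, 70, 81, 94, 101, 108, 115, 127, 133, 144, 155, 163, 167, 178, 186, 193, 204, 212, 221]

Fragments:
  [0,12): 12 bp
  [12,26): 14 bp
  [26,34): 8 bp
  [34,40): 6 bp
  [40,45): 5 bp
  [45,53): 8 bp
  [53,62): 9 bp
  [62,70): 8 bp
  [70,81): 11 bp
  [81,94): 13 bp
  [94,101): 7 bp
  [101,108): 7 bp
  [108,115): 7 bp
  [115,127): 12 bp
  [127,133): 6 bp
  [133,144): 11 bp
  [144,155): 11 bp
  [155,163): 8 bp
  [163,167): 4 bp
  [167,178): 11 bp
  [178,186): 8 bp
  [186,193): 7 bp
  [193,204): 11 bp
  [204,212): 8 bp
  [212,221): 9 bp
  [221,223): 2 bp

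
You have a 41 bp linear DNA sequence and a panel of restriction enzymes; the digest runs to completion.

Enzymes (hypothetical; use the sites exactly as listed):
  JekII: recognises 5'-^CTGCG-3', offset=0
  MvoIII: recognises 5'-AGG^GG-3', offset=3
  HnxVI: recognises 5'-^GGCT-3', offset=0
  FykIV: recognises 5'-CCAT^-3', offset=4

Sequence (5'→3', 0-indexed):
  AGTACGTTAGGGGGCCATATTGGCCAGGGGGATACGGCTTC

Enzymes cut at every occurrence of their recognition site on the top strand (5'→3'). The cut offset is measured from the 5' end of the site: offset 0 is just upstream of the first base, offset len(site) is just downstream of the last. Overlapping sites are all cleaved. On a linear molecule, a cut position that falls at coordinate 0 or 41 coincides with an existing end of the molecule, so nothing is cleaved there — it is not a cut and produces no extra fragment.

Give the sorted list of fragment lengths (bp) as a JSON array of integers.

Scan for sites:
  JekII (CTGCG, off=0): no sites
  MvoIII AGGGG/3: at [8, 25] ⇒ [11, 28]
  HnxVI GGCT/0: at [35] ⇒ [35]
  FykIV CCAT/4: at [14] ⇒ [18]

All cut coordinates (distinct, sorted): [11, 18, 28, 35]

Fragment lengths:
  [0,11): 11 bp
  [11,18): 7 bp
  [18,28): 10 bp
  [28,35): 7 bp
  [35,41): 6 bp

[6,7,7,10,11]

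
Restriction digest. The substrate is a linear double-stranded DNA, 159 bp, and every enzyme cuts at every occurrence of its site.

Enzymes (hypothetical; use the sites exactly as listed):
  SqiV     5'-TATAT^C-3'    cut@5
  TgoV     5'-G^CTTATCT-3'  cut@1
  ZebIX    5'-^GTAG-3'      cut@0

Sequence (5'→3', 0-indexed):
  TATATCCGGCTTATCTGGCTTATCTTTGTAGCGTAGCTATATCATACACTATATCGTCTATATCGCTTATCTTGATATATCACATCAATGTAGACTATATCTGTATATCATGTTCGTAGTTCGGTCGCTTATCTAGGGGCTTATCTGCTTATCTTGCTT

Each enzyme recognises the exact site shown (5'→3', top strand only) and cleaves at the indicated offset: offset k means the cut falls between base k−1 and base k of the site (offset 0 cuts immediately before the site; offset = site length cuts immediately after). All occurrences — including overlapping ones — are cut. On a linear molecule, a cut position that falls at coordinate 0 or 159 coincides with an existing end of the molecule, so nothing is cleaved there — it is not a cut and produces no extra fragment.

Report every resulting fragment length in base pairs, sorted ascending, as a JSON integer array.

Per-enzyme occurrences:
  SqiV (TATATC, off=5): starts [0, 37, 49, 58, 75, 95, 103] → cuts [5, 42, 54, 63, 80, 100, 108]
  TgoV (GCTTATCT, off=1): starts [8, 17, 64, 126, 138, 146] → cuts [9, 18, 65, 127, 139, 147]
  ZebIX (GTAG, off=0): starts [27, 32, 89, 115] → cuts [27, 32, 89, 115]

All cut coordinates (distinct, sorted): [5, 9, 18, 27, 32, 42, 54, 63, 65, 80, 89, 100, 108, 115, 127, 139, 147]

Fragments:
  [0,5): 5 bp
  [5,9): 4 bp
  [9,18): 9 bp
  [18,27): 9 bp
  [27,32): 5 bp
  [32,42): 10 bp
  [42,54): 12 bp
  [54,63): 9 bp
  [63,65): 2 bp
  [65,80): 15 bp
  [80,89): 9 bp
  [89,100): 11 bp
  [100,108): 8 bp
  [108,115): 7 bp
  [115,127): 12 bp
  [127,139): 12 bp
  [139,147): 8 bp
  [147,159): 12 bp

[2,4,5,5,7,8,8,9,9,9,9,10,11,12,12,12,12,15]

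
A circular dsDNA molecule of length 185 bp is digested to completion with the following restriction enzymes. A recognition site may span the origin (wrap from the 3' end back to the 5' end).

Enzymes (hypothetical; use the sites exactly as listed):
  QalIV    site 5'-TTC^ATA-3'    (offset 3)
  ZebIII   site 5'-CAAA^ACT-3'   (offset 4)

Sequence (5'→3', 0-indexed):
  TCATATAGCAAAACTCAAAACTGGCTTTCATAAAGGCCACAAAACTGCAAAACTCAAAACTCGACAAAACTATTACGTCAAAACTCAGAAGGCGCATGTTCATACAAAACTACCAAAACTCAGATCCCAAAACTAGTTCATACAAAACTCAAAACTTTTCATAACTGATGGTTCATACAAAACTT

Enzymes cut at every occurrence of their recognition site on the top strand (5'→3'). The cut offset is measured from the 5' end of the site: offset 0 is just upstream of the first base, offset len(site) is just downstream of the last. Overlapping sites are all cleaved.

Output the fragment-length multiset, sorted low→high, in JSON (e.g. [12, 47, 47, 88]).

Per-enzyme occurrences:
  QalIV (TTCATA, off=3): starts [26, 98, 136, 157, 171, 184] → cuts [2, 29, 101, 139, 160, 174]
  ZebIII (CAAAACT, off=4): starts [8, 15, 39, 47, 54, 64, 78, 104, 113, 127, 142, 149, 177] → cuts [12, 19, 43, 51, 58, 68, 82, 108, 117, 131, 146, 153, 181]

Pooled cuts: [2, 12, 19, 29, 43, 51, 58, 68, 82, 101, 108, 117, 131, 139, 146, 153, 160, 174, 181]

Fragment lengths:
  2→12: 10 bp
  12→19: 7 bp
  19→29: 10 bp
  29→43: 14 bp
  43→51: 8 bp
  51→58: 7 bp
  58→68: 10 bp
  68→82: 14 bp
  82→101: 19 bp
  101→108: 7 bp
  108→117: 9 bp
  117→131: 14 bp
  131→139: 8 bp
  139→146: 7 bp
  146→153: 7 bp
  153→160: 7 bp
  160→174: 14 bp
  174→181: 7 bp
  181→2 (wrap): 185-181+2 = 6 bp

[6,7,7,7,7,7,7,7,8,8,9,10,10,10,14,14,14,14,19]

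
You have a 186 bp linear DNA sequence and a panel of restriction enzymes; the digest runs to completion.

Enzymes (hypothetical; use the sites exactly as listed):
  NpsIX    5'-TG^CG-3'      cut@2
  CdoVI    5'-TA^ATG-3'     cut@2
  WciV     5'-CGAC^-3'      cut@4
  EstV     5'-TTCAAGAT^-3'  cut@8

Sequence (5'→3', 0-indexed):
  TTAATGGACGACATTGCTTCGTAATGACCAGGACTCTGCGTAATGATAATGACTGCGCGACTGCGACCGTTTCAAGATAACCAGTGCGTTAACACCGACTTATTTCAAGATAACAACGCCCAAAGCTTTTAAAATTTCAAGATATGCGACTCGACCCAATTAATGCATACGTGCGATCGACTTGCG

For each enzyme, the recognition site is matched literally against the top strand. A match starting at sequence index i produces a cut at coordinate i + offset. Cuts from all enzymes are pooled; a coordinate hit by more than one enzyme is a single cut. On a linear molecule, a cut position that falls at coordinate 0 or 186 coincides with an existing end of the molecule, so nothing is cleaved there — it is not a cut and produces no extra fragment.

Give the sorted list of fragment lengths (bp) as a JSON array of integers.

[2,2,3,3,3,4,4,4,5,6,6,7,7,8,8,9,11,11,11,12,13,15,32]

Site scan:
  NpsIX TGCG/2: at [36, 53, 61, 84, 144, 171, 182] ⇒ [38, 55, 63, 86, 146, 173, 184]
  CdoVI TAATG/2: at [1, 21, 40, 46, 160] ⇒ [3, 23, 42, 48, 162]
  WciV CGAC/4: at [8, 57, 63, 95, 146, 151, 177] ⇒ [12, 61, 67, 99, 150, 155, 181]
  EstV TTCAAGAT/8: at [70, 103, 135] ⇒ [78, 111, 143]

All cut coordinates (distinct, sorted): [3, 12, 23, 38, 42, 48, 55, 61, 63, 67, 78, 86, 99, 111, 143, 146, 150, 155, 162, 173, 181, 184]

Fragments:
  [0,3): 3 bp
  [3,12): 9 bp
  [12,23): 11 bp
  [23,38): 15 bp
  [38,42): 4 bp
  [42,48): 6 bp
  [48,55): 7 bp
  [55,61): 6 bp
  [61,63): 2 bp
  [63,67): 4 bp
  [67,78): 11 bp
  [78,86): 8 bp
  [86,99): 13 bp
  [99,111): 12 bp
  [111,143): 32 bp
  [143,146): 3 bp
  [146,150): 4 bp
  [150,155): 5 bp
  [155,162): 7 bp
  [162,173): 11 bp
  [173,181): 8 bp
  [181,184): 3 bp
  [184,186): 2 bp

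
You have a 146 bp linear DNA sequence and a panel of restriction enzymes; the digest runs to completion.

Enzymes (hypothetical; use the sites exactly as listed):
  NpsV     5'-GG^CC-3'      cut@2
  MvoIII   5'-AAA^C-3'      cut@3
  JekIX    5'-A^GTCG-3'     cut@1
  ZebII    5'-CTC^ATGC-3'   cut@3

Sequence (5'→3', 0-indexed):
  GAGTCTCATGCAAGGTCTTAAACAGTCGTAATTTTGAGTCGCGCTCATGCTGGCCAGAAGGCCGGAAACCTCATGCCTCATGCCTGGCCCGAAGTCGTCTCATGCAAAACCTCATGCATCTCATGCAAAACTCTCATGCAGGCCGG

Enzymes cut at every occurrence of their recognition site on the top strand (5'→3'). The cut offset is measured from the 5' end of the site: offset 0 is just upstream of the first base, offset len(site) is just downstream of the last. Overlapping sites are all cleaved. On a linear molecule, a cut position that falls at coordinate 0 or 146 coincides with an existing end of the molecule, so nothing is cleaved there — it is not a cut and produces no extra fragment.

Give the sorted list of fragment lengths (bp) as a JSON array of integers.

[2,4,4,4,5,6,7,7,7,7,7,8,8,8,8,8,9,9,13,15]

Site scan:
  NpsV GGCC/2: at [51, 59, 85, 140] ⇒ [53, 61, 87, 142]
  MvoIII AAAC/3: at [19, 65, 106, 127] ⇒ [22, 68, 109, 130]
  JekIX AGTCG/1: at [23, 36, 92] ⇒ [24, 37, 93]
  ZebII CTCATGC/3: at [4, 43, 69, 76, 98, 110, 119, 132] ⇒ [7, 46, 72, 79, 101, 113, 122, 135]

Pooled cuts: [7, 22, 24, 37, 46, 53, 61, 68, 72, 79, 87, 93, 101, 109, 113, 122, 130, 135, 142]

Fragment lengths:
  [0,7): 7 bp
  [7,22): 15 bp
  [22,24): 2 bp
  [24,37): 13 bp
  [37,46): 9 bp
  [46,53): 7 bp
  [53,61): 8 bp
  [61,68): 7 bp
  [68,72): 4 bp
  [72,79): 7 bp
  [79,87): 8 bp
  [87,93): 6 bp
  [93,101): 8 bp
  [101,109): 8 bp
  [109,113): 4 bp
  [113,122): 9 bp
  [122,130): 8 bp
  [130,135): 5 bp
  [135,142): 7 bp
  [142,146): 4 bp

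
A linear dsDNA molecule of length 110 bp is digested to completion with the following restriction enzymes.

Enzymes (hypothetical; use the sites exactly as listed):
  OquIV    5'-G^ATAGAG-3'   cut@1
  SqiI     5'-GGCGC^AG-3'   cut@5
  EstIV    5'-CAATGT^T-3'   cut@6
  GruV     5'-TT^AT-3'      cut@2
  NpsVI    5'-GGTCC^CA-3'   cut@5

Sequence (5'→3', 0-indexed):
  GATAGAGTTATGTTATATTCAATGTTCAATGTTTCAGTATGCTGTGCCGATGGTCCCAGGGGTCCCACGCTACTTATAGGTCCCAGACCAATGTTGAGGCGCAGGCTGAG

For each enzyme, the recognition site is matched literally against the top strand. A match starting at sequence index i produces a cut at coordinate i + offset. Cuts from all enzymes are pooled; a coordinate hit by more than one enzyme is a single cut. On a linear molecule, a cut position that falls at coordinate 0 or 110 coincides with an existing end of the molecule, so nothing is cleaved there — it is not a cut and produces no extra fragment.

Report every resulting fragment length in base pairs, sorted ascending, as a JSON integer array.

[1,5,7,8,8,8,8,9,10,11,11,24]

Scan for sites:
  OquIV (GATAGAG, off=1): starts [0] → cuts [1]
  SqiI (GGCGCAG, off=5): starts [97] → cuts [102]
  EstIV (CAATGTT, off=6): starts [19, 26, 88] → cuts [25, 32, 94]
  GruV (TTAT, off=2): starts [7, 12, 73] → cuts [9, 14, 75]
  NpsVI (GGTCCCA, off=5): starts [51, 60, 78] → cuts [56, 65, 83]

Pooled cuts: [1, 9, 14, 25, 32, 56, 65, 75, 83, 94, 102]

Fragments:
  [0,1): 1 bp
  [1,9): 8 bp
  [9,14): 5 bp
  [14,25): 11 bp
  [25,32): 7 bp
  [32,56): 24 bp
  [56,65): 9 bp
  [65,75): 10 bp
  [75,83): 8 bp
  [83,94): 11 bp
  [94,102): 8 bp
  [102,110): 8 bp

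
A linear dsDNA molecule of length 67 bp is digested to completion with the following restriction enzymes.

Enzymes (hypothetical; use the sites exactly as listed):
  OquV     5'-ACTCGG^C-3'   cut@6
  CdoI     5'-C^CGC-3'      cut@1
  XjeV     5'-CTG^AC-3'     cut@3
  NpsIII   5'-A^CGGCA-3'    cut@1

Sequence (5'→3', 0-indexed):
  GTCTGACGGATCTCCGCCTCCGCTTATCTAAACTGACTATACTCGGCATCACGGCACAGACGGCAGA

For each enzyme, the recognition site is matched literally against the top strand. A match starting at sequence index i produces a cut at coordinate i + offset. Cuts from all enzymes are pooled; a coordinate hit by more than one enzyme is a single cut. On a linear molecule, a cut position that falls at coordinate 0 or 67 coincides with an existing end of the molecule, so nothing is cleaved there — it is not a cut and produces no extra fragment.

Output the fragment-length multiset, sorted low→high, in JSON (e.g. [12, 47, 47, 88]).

[5,5,6,7,9,9,11,15]

Scan for sites:
  OquV (ACTCGGC, off=6): starts [40] → cuts [46]
  CdoI (CCGC, off=1): starts [13, 19] → cuts [14, 20]
  XjeV (CTGAC, off=3): starts [2, 32] → cuts [5, 35]
  NpsIII (ACGGCA, off=1): starts [50, 59] → cuts [51, 60]

All cut coordinates (distinct, sorted): [5, 14, 20, 35, 46, 51, 60]

Fragments:
  [0,5): 5 bp
  [5,14): 9 bp
  [14,20): 6 bp
  [20,35): 15 bp
  [35,46): 11 bp
  [46,51): 5 bp
  [51,60): 9 bp
  [60,67): 7 bp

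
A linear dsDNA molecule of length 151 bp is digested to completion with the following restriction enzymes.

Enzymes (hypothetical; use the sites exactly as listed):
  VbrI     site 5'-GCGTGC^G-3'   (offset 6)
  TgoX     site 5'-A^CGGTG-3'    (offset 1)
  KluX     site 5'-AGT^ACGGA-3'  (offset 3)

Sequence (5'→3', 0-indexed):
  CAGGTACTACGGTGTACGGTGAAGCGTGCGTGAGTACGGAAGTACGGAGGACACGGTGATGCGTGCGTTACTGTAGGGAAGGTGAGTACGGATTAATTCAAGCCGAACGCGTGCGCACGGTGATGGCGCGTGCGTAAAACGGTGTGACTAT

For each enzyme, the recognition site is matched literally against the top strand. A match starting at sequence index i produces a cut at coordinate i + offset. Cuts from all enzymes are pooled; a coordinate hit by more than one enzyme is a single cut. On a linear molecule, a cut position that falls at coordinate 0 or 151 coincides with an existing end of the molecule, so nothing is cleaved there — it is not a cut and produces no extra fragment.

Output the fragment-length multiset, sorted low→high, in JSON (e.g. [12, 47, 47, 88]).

Scan for sites:
  VbrI (GCGTGCG, off=6): starts [23, 60, 108, 127] → cuts [29, 66, 114, 133]
  TgoX (ACGGTG, off=1): starts [8, 15, 52, 116, 138] → cuts [9, 16, 53, 117, 139]
  KluX (AGTACGGA, off=3): starts [32, 40, 84] → cuts [35, 43, 87]

All cut coordinates (distinct, sorted): [9, 16, 29, 35, 43, 53, 66, 87, 114, 117, 133, 139]

Fragment lengths:
  [0,9): 9 bp
  [9,16): 7 bp
  [16,29): 13 bp
  [29,35): 6 bp
  [35,43): 8 bp
  [43,53): 10 bp
  [53,66): 13 bp
  [66,87): 21 bp
  [87,114): 27 bp
  [114,117): 3 bp
  [117,133): 16 bp
  [133,139): 6 bp
  [139,151): 12 bp

[3,6,6,7,8,9,10,12,13,13,16,21,27]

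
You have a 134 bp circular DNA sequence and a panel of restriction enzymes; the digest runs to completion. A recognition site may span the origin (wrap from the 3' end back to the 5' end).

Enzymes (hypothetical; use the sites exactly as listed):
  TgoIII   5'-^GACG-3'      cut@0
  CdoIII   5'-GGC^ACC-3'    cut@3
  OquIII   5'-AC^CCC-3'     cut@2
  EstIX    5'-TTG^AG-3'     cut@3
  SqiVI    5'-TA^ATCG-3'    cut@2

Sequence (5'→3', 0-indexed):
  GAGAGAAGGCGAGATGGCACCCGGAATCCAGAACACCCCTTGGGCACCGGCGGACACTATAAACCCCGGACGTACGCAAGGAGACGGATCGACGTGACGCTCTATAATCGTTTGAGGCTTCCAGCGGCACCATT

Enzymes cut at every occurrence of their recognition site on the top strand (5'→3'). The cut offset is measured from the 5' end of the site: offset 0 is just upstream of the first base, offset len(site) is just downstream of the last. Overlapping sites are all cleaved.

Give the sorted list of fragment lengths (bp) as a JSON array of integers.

[4,5,7,8,8,9,11,14,14,17,18,19]

Site scan:
  TgoIII (GACG, off=0): starts [68, 82, 90, 95] → cuts [68, 82, 90, 95]
  CdoIII (GGCACC, off=3): starts [15, 42, 125] → cuts [18, 45, 128]
  OquIII (ACCCC, off=2): starts [34, 62] → cuts [36, 64]
  EstIX (TTGAG, off=3): starts [111, 132] → cuts [1, 114]
  SqiVI (TAATCG, off=2): starts [104] → cuts [106]

All cut coordinates (distinct, sorted): [1, 18, 36, 45, 64, 68, 82, 90, 95, 106, 114, 128]

Fragments:
  1→18: 17 bp
  18→36: 18 bp
  36→45: 9 bp
  45→64: 19 bp
  64→68: 4 bp
  68→82: 14 bp
  82→90: 8 bp
  90→95: 5 bp
  95→106: 11 bp
  106→114: 8 bp
  114→128: 14 bp
  128→1 (wrap): 134-128+1 = 7 bp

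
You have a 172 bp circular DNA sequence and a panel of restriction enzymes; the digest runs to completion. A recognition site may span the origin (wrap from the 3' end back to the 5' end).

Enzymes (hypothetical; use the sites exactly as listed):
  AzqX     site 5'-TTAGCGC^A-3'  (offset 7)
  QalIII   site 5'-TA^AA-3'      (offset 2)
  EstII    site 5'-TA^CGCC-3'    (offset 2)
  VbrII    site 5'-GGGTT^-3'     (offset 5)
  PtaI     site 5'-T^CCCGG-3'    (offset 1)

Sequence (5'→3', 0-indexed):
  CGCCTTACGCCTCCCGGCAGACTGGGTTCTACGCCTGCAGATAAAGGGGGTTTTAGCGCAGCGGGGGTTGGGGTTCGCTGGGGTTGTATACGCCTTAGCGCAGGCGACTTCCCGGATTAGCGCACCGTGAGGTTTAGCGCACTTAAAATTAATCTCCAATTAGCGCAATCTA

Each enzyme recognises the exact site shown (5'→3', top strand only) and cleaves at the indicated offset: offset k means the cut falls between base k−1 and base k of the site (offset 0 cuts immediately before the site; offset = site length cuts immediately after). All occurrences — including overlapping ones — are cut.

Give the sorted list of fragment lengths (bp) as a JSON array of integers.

[3,5,5,5,6,6,7,7,9,9,10,10,11,12,13,16,17,21]

Site scan:
  AzqX (TTAGCGCA, off=7): starts [52, 94, 116, 133, 159] → cuts [59, 101, 123, 140, 166]
  QalIII (TAAA, off=2): starts [41, 143] → cuts [43, 145]
  EstII (TACGCC, off=2): starts [5, 29, 88, 170] → cuts [0, 7, 31, 90]
  VbrII (GGGTT, off=5): starts [23, 47, 64, 70, 80] → cuts [28, 52, 69, 75, 85]
  PtaI (TCCCGG, off=1): starts [11, 109] → cuts [12, 110]

Pooled cuts: [0, 7, 12, 28, 31, 43, 52, 59, 69, 75, 85, 90, 101, 110, 123, 140, 145, 166]

Fragments:
  0→7: 7 bp
  7→12: 5 bp
  12→28: 16 bp
  28→31: 3 bp
  31→43: 12 bp
  43→52: 9 bp
  52→59: 7 bp
  59→69: 10 bp
  69→75: 6 bp
  75→85: 10 bp
  85→90: 5 bp
  90→101: 11 bp
  101→110: 9 bp
  110→123: 13 bp
  123→140: 17 bp
  140→145: 5 bp
  145→166: 21 bp
  166→0 (wrap): 172-166+0 = 6 bp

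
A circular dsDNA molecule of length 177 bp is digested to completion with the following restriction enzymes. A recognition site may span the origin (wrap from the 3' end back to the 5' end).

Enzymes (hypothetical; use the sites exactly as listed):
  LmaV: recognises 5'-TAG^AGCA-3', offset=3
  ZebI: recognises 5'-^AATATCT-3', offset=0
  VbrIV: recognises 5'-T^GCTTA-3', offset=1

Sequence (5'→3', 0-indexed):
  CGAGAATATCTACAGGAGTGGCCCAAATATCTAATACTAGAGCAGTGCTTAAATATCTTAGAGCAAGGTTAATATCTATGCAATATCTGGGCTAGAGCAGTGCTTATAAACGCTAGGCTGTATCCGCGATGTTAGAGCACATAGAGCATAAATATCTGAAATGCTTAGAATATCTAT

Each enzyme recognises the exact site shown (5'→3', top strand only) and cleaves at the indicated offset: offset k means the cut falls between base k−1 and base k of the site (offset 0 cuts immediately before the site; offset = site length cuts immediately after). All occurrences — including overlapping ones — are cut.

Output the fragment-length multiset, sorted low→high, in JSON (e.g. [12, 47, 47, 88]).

[5,6,6,6,6,9,9,10,11,12,13,14,15,21,34]

Per-enzyme occurrences:
  LmaV (TAGAGCA, off=3): starts [37, 58, 92, 132, 141] → cuts [40, 61, 95, 135, 144]
  ZebI (AATATCT, off=0): starts [4, 25, 51, 70, 81, 150, 168] → cuts [4, 25, 51, 70, 81, 150, 168]
  VbrIV (TGCTTA, off=1): starts [45, 100, 161] → cuts [46, 101, 162]

Pooled cuts: [4, 25, 40, 46, 51, 61, 70, 81, 95, 101, 135, 144, 150, 162, 168]

Fragments:
  4→25: 21 bp
  25→40: 15 bp
  40→46: 6 bp
  46→51: 5 bp
  51→61: 10 bp
  61→70: 9 bp
  70→81: 11 bp
  81→95: 14 bp
  95→101: 6 bp
  101→135: 34 bp
  135→144: 9 bp
  144→150: 6 bp
  150→162: 12 bp
  162→168: 6 bp
  168→4 (wrap): 177-168+4 = 13 bp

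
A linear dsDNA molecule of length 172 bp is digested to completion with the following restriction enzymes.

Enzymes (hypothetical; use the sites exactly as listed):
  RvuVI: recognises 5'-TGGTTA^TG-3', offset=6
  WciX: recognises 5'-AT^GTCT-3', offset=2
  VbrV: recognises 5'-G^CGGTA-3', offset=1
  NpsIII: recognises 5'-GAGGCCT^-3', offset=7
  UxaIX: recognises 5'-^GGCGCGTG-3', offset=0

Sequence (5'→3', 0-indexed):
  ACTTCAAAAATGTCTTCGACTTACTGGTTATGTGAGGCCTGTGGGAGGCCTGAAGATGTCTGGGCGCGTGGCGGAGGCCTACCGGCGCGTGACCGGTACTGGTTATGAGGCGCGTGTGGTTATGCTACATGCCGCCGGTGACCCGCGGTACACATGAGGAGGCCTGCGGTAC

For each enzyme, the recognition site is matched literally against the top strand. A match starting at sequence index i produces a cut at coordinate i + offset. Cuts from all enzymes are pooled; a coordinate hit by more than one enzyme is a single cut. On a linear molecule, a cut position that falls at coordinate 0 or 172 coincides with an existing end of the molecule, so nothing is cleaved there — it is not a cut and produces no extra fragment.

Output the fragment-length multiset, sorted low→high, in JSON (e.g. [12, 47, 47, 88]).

[1,3,3,5,6,6,10,11,11,14,18,19,20,22,23]

Scan for sites:
  RvuVI TGGTTATG/6: at [24, 99, 116] ⇒ [30, 105, 122]
  WciX ATGTCT/2: at [9, 55] ⇒ [11, 57]
  VbrV GCGGTA/1: at [144, 165] ⇒ [145, 166]
  NpsIII GAGGCCT/7: at [33, 44, 73, 158] ⇒ [40, 51, 80, 165]
  UxaIX GGCGCGTG/0: at [62, 83, 108] ⇒ [62, 83, 108]

Pooled cuts: [11, 30, 40, 51, 57, 62, 80, 83, 105, 108, 122, 145, 165, 166]

Fragment lengths:
  [0,11): 11 bp
  [11,30): 19 bp
  [30,40): 10 bp
  [40,51): 11 bp
  [51,57): 6 bp
  [57,62): 5 bp
  [62,80): 18 bp
  [80,83): 3 bp
  [83,105): 22 bp
  [105,108): 3 bp
  [108,122): 14 bp
  [122,145): 23 bp
  [145,165): 20 bp
  [165,166): 1 bp
  [166,172): 6 bp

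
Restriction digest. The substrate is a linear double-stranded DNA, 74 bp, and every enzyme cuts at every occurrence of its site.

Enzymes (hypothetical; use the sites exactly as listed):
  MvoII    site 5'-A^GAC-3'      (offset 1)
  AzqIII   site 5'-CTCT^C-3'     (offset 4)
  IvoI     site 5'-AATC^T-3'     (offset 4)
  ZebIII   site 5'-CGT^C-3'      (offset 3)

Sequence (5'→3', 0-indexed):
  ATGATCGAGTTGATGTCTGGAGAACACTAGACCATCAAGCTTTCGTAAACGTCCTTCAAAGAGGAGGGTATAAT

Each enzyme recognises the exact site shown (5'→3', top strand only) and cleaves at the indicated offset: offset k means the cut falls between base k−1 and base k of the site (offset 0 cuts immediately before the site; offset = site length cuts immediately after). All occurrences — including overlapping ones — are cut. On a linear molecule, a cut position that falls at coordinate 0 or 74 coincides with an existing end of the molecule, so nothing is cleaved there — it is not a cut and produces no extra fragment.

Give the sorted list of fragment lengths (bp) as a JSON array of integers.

[22,23,29]

Site scan:
  MvoII AGAC/1: at [28] ⇒ [29]
  AzqIII (CTCTC, off=4): no sites
  IvoI (AATCT, off=4): no sites
  ZebIII CGTC/3: at [49] ⇒ [52]

Pooled cuts: [29, 52]

Fragments:
  [0,29): 29 bp
  [29,52): 23 bp
  [52,74): 22 bp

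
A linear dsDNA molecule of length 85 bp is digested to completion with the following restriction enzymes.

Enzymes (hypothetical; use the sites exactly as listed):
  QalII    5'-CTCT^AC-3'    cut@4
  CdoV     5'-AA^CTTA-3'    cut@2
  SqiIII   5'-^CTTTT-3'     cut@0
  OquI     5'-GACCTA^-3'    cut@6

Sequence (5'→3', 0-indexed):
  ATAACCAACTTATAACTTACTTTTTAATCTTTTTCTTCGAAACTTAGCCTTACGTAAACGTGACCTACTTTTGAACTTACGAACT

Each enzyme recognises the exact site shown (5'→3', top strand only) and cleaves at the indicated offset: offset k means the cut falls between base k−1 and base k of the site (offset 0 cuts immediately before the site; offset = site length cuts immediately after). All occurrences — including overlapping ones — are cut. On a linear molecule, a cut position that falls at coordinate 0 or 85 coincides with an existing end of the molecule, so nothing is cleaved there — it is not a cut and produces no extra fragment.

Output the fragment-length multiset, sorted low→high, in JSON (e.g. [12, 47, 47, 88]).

[4,7,8,8,9,10,14,25]

Site scan:
  QalII (CTCTAC, off=4): no sites
  CdoV AACTTA/2: at [6, 13, 40, 73] ⇒ [8, 15, 42, 75]
  SqiIII CTTTT/0: at [19, 28, 67] ⇒ [19, 28, 67]
  OquI GACCTA/6: at [61] ⇒ [67]

Pooled cuts: [8, 15, 19, 28, 42, 67, 75]

Fragment lengths:
  [0,8): 8 bp
  [8,15): 7 bp
  [15,19): 4 bp
  [19,28): 9 bp
  [28,42): 14 bp
  [42,67): 25 bp
  [67,75): 8 bp
  [75,85): 10 bp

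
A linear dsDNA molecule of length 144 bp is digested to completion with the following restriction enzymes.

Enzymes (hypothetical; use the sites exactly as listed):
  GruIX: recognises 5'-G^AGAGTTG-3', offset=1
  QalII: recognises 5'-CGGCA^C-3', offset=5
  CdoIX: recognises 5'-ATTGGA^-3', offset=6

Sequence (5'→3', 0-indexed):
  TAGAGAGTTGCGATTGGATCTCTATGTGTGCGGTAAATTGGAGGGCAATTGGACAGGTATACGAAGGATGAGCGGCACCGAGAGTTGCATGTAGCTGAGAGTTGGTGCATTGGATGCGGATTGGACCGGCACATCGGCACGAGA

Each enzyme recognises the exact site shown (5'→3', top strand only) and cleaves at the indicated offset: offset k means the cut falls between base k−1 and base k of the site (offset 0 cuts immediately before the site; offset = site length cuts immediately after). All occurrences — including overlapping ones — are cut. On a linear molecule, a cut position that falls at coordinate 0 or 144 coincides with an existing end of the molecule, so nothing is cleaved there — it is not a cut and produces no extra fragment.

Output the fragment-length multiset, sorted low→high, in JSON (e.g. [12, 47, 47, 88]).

[3,3,5,6,8,11,11,15,17,17,24,24]

Per-enzyme occurrences:
  GruIX (GAGAGTTG, off=1): starts [2, 79, 96] → cuts [3, 80, 97]
  QalII (CGGCAC, off=5): starts [72, 126, 134] → cuts [77, 131, 139]
  CdoIX (ATTGGA, off=6): starts [12, 36, 47, 108, 119] → cuts [18, 42, 53, 114, 125]

All cut coordinates (distinct, sorted): [3, 18, 42, 53, 77, 80, 97, 114, 125, 131, 139]

Fragment lengths:
  [0,3): 3 bp
  [3,18): 15 bp
  [18,42): 24 bp
  [42,53): 11 bp
  [53,77): 24 bp
  [77,80): 3 bp
  [80,97): 17 bp
  [97,114): 17 bp
  [114,125): 11 bp
  [125,131): 6 bp
  [131,139): 8 bp
  [139,144): 5 bp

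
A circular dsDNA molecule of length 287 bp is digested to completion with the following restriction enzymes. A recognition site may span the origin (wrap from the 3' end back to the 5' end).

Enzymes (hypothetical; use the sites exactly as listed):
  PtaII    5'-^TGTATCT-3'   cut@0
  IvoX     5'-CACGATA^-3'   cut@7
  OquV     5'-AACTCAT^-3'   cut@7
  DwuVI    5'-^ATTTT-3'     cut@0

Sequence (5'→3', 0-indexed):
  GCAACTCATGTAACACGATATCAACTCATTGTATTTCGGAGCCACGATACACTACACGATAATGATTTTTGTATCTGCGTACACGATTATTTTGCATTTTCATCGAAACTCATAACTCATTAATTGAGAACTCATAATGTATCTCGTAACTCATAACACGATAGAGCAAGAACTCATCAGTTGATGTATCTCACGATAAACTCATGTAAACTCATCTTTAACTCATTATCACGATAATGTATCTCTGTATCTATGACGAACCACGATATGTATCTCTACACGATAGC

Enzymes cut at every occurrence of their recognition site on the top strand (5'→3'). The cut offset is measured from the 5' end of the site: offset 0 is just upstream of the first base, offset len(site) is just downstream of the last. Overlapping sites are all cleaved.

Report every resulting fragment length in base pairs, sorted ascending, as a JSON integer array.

[1,2,3,5,7,7,7,7,8,9,9,10,10,11,11,11,12,14,14,15,17,17,18,19,20,23]

Per-enzyme occurrences:
  PtaII (TGTATCT, off=0): starts [69, 137, 184, 237, 245, 268] → cuts [69, 137, 184, 237, 245, 268]
  IvoX (CACGATA, off=7): starts [13, 42, 54, 156, 191, 229, 261, 278] → cuts [20, 49, 61, 163, 198, 236, 268, 285]
  OquV (AACTCAT, off=7): starts [2, 22, 106, 113, 128, 147, 170, 198, 208, 219] → cuts [9, 29, 113, 120, 135, 154, 177, 205, 215, 226]
  DwuVI (ATTTT, off=0): starts [64, 88, 95] → cuts [64, 88, 95]

All cut coordinates (distinct, sorted): [9, 20, 29, 49, 61, 64, 69, 88, 95, 113, 120, 135, 137, 154, 163, 177, 184, 198, 205, 215, 226, 236, 237, 245, 268, 285]

Fragments:
  9→20: 11 bp
  20→29: 9 bp
  29→49: 20 bp
  49→61: 12 bp
  61→64: 3 bp
  64→69: 5 bp
  69→88: 19 bp
  88→95: 7 bp
  95→113: 18 bp
  113→120: 7 bp
  120→135: 15 bp
  135→137: 2 bp
  137→154: 17 bp
  154→163: 9 bp
  163→177: 14 bp
  177→184: 7 bp
  184→198: 14 bp
  198→205: 7 bp
  205→215: 10 bp
  215→226: 11 bp
  226→236: 10 bp
  236→237: 1 bp
  237→245: 8 bp
  245→268: 23 bp
  268→285: 17 bp
  285→9 (wrap): 287-285+9 = 11 bp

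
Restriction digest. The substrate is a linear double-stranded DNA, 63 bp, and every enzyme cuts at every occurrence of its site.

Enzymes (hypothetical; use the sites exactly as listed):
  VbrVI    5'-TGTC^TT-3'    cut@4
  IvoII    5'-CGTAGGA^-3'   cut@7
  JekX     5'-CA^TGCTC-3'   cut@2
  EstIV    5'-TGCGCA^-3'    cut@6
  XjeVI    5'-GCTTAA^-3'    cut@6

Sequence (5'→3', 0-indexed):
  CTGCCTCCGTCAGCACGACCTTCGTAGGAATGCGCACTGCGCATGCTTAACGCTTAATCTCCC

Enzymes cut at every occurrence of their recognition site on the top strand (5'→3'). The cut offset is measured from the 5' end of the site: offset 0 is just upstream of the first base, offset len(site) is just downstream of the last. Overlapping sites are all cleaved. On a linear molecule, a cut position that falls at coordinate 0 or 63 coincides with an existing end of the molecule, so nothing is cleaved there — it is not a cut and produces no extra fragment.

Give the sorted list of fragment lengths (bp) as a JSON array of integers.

Per-enzyme occurrences:
  VbrVI (TGTCTT, off=4): no sites
  IvoII (CGTAGGA, off=7): starts [22] → cuts [29]
  JekX (CATGCTC, off=2): no sites
  EstIV (TGCGCA, off=6): starts [30, 37] → cuts [36, 43]
  XjeVI (GCTTAA, off=6): starts [44, 51] → cuts [50, 57]

Pooled cuts: [29, 36, 43, 50, 57]

Fragments:
  [0,29): 29 bp
  [29,36): 7 bp
  [36,43): 7 bp
  [43,50): 7 bp
  [50,57): 7 bp
  [57,63): 6 bp

[6,7,7,7,7,29]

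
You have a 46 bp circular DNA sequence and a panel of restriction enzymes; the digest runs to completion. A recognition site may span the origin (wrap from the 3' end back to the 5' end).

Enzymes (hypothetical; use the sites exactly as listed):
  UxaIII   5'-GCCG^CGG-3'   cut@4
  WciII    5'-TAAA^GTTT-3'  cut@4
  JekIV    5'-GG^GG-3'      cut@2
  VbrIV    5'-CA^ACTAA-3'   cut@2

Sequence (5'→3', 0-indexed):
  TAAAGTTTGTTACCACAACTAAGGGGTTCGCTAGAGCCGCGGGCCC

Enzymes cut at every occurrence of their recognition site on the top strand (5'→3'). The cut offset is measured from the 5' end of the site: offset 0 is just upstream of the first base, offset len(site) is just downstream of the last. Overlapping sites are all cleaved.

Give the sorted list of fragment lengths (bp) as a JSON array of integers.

[7,11,13,15]

Scan for sites:
  UxaIII GCCGCGG/4: at [35] ⇒ [39]
  WciII TAAAGTTT/4: at [0] ⇒ [4]
  JekIV GGGG/2: at [22] ⇒ [24]
  VbrIV CAACTAA/2: at [15] ⇒ [17]

All cut coordinates (distinct, sorted): [4, 17, 24, 39]

Fragment lengths:
  4→17: 13 bp
  17→24: 7 bp
  24→39: 15 bp
  39→4 (wrap): 46-39+4 = 11 bp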